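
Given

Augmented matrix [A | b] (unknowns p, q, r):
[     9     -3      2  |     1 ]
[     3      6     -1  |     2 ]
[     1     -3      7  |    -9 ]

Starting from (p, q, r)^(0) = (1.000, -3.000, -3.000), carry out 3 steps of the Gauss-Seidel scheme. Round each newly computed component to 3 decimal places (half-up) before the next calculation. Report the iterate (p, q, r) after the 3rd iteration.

Iteration 1:
  p = (1 - (-3)·-3.000 - (2)·-3.000) / (9) = -0.222
  q = (2 - (3)·-0.222 - (-1)·-3.000) / (6) = -0.056
  r = (-9 - (1)·-0.222 - (-3)·-0.056) / (7) = -1.278
Iteration 2:
  p = (1 - (-3)·-0.056 - (2)·-1.278) / (9) = 0.376
  q = (2 - (3)·0.376 - (-1)·-1.278) / (6) = -0.068
  r = (-9 - (1)·0.376 - (-3)·-0.068) / (7) = -1.369
Iteration 3:
  p = (1 - (-3)·-0.068 - (2)·-1.369) / (9) = 0.393
  q = (2 - (3)·0.393 - (-1)·-1.369) / (6) = -0.091
  r = (-9 - (1)·0.393 - (-3)·-0.091) / (7) = -1.381

(0.393, -0.091, -1.381)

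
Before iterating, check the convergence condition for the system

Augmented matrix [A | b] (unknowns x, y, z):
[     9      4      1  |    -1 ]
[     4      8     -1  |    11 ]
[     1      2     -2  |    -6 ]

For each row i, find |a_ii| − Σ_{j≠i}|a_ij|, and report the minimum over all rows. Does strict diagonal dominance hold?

row 1: |9| − (4+1) = 4
row 2: |8| − (4+1) = 3
row 3: |-2| − (1+2) = -1
minimum over rows = -1 → not strictly diagonally dominant

-1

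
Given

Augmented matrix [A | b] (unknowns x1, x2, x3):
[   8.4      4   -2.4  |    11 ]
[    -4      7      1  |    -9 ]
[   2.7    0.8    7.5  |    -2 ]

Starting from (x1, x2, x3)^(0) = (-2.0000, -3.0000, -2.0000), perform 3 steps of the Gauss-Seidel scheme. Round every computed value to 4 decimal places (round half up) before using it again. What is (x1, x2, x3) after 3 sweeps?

Iteration 1:
  x1 = (11 - (4)·-3.0000 - (-2.4)·-2.0000) / (8.4) = 2.1667
  x2 = (-9 - (-4)·2.1667 - (1)·-2.0000) / (7) = 0.2381
  x3 = (-2 - (2.7)·2.1667 - (0.8)·0.2381) / (7.5) = -1.0721
Iteration 2:
  x1 = (11 - (4)·0.2381 - (-2.4)·-1.0721) / (8.4) = 0.8898
  x2 = (-9 - (-4)·0.8898 - (1)·-1.0721) / (7) = -0.6241
  x3 = (-2 - (2.7)·0.8898 - (0.8)·-0.6241) / (7.5) = -0.5204
Iteration 3:
  x1 = (11 - (4)·-0.6241 - (-2.4)·-0.5204) / (8.4) = 1.4580
  x2 = (-9 - (-4)·1.4580 - (1)·-0.5204) / (7) = -0.3782
  x3 = (-2 - (2.7)·1.4580 - (0.8)·-0.3782) / (7.5) = -0.7512

(1.4580, -0.3782, -0.7512)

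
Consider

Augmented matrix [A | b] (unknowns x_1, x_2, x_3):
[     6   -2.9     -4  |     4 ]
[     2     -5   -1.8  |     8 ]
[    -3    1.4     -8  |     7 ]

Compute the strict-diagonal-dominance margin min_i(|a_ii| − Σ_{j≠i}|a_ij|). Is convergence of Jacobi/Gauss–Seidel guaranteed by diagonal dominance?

-0.9

row 1: |6| − (2.9+4) = -0.9
row 2: |-5| − (2+1.8) = 1.2
row 3: |-8| − (3+1.4) = 3.6
minimum over rows = -0.9 → not strictly diagonally dominant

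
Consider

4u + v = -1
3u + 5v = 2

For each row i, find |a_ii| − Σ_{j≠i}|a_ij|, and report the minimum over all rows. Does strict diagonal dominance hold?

2

row 1: |4| − (1) = 3
row 2: |5| − (3) = 2
minimum over rows = 2 → strictly diagonally dominant (convergence guaranteed)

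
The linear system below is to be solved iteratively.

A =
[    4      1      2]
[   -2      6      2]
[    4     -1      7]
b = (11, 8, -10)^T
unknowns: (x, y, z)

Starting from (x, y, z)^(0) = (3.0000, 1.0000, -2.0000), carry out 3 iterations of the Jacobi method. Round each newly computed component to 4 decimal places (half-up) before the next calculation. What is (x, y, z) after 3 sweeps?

Iteration 1:
  x = (11 - (1)·1.0000 - (2)·-2.0000) / (4) = 3.5000
  y = (8 - (-2)·3.0000 - (2)·-2.0000) / (6) = 3.0000
  z = (-10 - (4)·3.0000 - (-1)·1.0000) / (7) = -3.0000
Iteration 2:
  x = (11 - (1)·3.0000 - (2)·-3.0000) / (4) = 3.5000
  y = (8 - (-2)·3.5000 - (2)·-3.0000) / (6) = 3.5000
  z = (-10 - (4)·3.5000 - (-1)·3.0000) / (7) = -3.0000
Iteration 3:
  x = (11 - (1)·3.5000 - (2)·-3.0000) / (4) = 3.3750
  y = (8 - (-2)·3.5000 - (2)·-3.0000) / (6) = 3.5000
  z = (-10 - (4)·3.5000 - (-1)·3.5000) / (7) = -2.9286

(3.3750, 3.5000, -2.9286)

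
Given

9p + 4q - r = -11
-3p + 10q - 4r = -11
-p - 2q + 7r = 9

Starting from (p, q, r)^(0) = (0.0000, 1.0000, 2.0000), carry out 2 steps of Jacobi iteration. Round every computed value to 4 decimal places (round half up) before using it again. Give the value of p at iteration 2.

Iteration 1:
  p = (-11 - (4)·1.0000 - (-1)·2.0000) / (9) = -1.4444
  q = (-11 - (-3)·0.0000 - (-4)·2.0000) / (10) = -0.3000
  r = (9 - (-1)·0.0000 - (-2)·1.0000) / (7) = 1.5714
Iteration 2:
  p = (-11 - (4)·-0.3000 - (-1)·1.5714) / (9) = -0.9143
  q = (-11 - (-3)·-1.4444 - (-4)·1.5714) / (10) = -0.9048
  r = (9 - (-1)·-1.4444 - (-2)·-0.3000) / (7) = 0.9937

-0.9143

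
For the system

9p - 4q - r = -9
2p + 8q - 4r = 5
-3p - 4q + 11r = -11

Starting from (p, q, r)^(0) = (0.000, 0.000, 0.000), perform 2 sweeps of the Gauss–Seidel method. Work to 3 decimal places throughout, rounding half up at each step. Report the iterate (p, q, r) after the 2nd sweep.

(-0.717, 0.327, -1.077)

Iteration 1:
  p = (-9 - (-4)·0.000 - (-1)·0.000) / (9) = -1.000
  q = (5 - (2)·-1.000 - (-4)·0.000) / (8) = 0.875
  r = (-11 - (-3)·-1.000 - (-4)·0.875) / (11) = -0.955
Iteration 2:
  p = (-9 - (-4)·0.875 - (-1)·-0.955) / (9) = -0.717
  q = (5 - (2)·-0.717 - (-4)·-0.955) / (8) = 0.327
  r = (-11 - (-3)·-0.717 - (-4)·0.327) / (11) = -1.077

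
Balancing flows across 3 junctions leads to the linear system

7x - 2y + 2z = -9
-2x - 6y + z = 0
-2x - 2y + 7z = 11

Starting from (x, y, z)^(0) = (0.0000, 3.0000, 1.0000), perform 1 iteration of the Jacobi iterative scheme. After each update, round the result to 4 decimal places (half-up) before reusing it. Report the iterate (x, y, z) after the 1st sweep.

Iteration 1:
  x = (-9 - (-2)·3.0000 - (2)·1.0000) / (7) = -0.7143
  y = (0 - (-2)·0.0000 - (1)·1.0000) / (-6) = 0.1667
  z = (11 - (-2)·0.0000 - (-2)·3.0000) / (7) = 2.4286

(-0.7143, 0.1667, 2.4286)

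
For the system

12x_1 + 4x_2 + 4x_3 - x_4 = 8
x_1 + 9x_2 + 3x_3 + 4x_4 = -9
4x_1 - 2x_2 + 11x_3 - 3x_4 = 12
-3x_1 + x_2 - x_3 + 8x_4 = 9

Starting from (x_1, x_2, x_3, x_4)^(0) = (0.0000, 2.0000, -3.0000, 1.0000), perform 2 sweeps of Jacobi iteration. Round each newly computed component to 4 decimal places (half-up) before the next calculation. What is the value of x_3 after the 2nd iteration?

Iteration 1:
  x_1 = (8 - (4)·2.0000 - (4)·-3.0000 - (-1)·1.0000) / (12) = 1.0833
  x_2 = (-9 - (1)·0.0000 - (3)·-3.0000 - (4)·1.0000) / (9) = -0.4444
  x_3 = (12 - (4)·0.0000 - (-2)·2.0000 - (-3)·1.0000) / (11) = 1.7273
  x_4 = (9 - (-3)·0.0000 - (1)·2.0000 - (-1)·-3.0000) / (8) = 0.5000
Iteration 2:
  x_1 = (8 - (4)·-0.4444 - (4)·1.7273 - (-1)·0.5000) / (12) = 0.2807
  x_2 = (-9 - (1)·1.0833 - (3)·1.7273 - (4)·0.5000) / (9) = -1.9184
  x_3 = (12 - (4)·1.0833 - (-2)·-0.4444 - (-3)·0.5000) / (11) = 0.7525
  x_4 = (9 - (-3)·1.0833 - (1)·-0.4444 - (-1)·1.7273) / (8) = 1.8027

0.7525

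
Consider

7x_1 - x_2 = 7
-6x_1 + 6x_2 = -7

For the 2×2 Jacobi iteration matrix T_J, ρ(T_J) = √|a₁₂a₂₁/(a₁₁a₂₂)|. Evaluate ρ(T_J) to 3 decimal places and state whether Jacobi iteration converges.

a₁₂a₂₁/(a₁₁a₂₂) = (-1)·(-6) / ((7)·(6)) = 0.142857
ρ = √|0.142857| = √0.142857 = 0.378
ρ < 1, so Jacobi converges

0.378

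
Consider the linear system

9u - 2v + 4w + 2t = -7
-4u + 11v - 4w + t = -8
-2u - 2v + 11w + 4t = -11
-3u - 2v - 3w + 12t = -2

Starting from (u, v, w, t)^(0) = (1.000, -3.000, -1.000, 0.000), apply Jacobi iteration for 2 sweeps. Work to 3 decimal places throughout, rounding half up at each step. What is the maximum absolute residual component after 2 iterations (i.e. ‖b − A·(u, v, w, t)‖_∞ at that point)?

Iteration 1:
  u = (-7 - (-2)·-3.000 - (4)·-1.000 - (2)·0.000) / (9) = -1.000
  v = (-8 - (-4)·1.000 - (-4)·-1.000 - (1)·0.000) / (11) = -0.727
  w = (-11 - (-2)·1.000 - (-2)·-3.000 - (4)·0.000) / (11) = -1.364
  t = (-2 - (-3)·1.000 - (-2)·-3.000 - (-3)·-1.000) / (12) = -0.667
Iteration 2:
  u = (-7 - (-2)·-0.727 - (4)·-1.364 - (2)·-0.667) / (9) = -0.185
  v = (-8 - (-4)·-1.000 - (-4)·-1.364 - (1)·-0.667) / (11) = -1.526
  w = (-11 - (-2)·-1.000 - (-2)·-0.727 - (4)·-0.667) / (11) = -1.071
  t = (-2 - (-3)·-1.000 - (-2)·-0.727 - (-3)·-1.364) / (12) = -0.879
Residual b − A·x = (-2.345, 4.641, 0.875, 1.728); ∞-norm = 4.641

4.641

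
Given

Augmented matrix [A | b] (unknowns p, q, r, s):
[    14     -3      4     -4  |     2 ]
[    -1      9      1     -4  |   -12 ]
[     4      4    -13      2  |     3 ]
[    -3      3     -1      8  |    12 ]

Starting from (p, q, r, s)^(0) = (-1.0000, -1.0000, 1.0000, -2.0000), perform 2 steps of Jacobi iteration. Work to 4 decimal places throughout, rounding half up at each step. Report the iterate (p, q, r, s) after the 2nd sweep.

Iteration 1:
  p = (2 - (-3)·-1.0000 - (4)·1.0000 - (-4)·-2.0000) / (14) = -0.9286
  q = (-12 - (-1)·-1.0000 - (1)·1.0000 - (-4)·-2.0000) / (9) = -2.4444
  r = (3 - (4)·-1.0000 - (4)·-1.0000 - (2)·-2.0000) / (-13) = -1.1538
  s = (12 - (-3)·-1.0000 - (3)·-1.0000 - (-1)·1.0000) / (8) = 1.6250
Iteration 2:
  p = (2 - (-3)·-2.4444 - (4)·-1.1538 - (-4)·1.6250) / (14) = 0.4130
  q = (-12 - (-1)·-0.9286 - (1)·-1.1538 - (-4)·1.6250) / (9) = -0.5861
  r = (3 - (4)·-0.9286 - (4)·-2.4444 - (2)·1.6250) / (-13) = -1.0186
  s = (12 - (-3)·-0.9286 - (3)·-2.4444 - (-1)·-1.1538) / (8) = 1.9242

(0.4130, -0.5861, -1.0186, 1.9242)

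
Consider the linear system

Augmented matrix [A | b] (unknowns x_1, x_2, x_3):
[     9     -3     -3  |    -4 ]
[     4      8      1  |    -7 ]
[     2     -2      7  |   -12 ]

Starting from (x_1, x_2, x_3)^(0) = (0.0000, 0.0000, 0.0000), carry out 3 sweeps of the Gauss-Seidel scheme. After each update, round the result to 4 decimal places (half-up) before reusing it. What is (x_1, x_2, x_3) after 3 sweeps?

Iteration 1:
  x_1 = (-4 - (-3)·0.0000 - (-3)·0.0000) / (9) = -0.4444
  x_2 = (-7 - (4)·-0.4444 - (1)·0.0000) / (8) = -0.6528
  x_3 = (-12 - (2)·-0.4444 - (-2)·-0.6528) / (7) = -1.7738
Iteration 2:
  x_1 = (-4 - (-3)·-0.6528 - (-3)·-1.7738) / (9) = -1.2533
  x_2 = (-7 - (4)·-1.2533 - (1)·-1.7738) / (8) = -0.0266
  x_3 = (-12 - (2)·-1.2533 - (-2)·-0.0266) / (7) = -1.3638
Iteration 3:
  x_1 = (-4 - (-3)·-0.0266 - (-3)·-1.3638) / (9) = -0.9079
  x_2 = (-7 - (4)·-0.9079 - (1)·-1.3638) / (8) = -0.2506
  x_3 = (-12 - (2)·-0.9079 - (-2)·-0.2506) / (7) = -1.5265

(-0.9079, -0.2506, -1.5265)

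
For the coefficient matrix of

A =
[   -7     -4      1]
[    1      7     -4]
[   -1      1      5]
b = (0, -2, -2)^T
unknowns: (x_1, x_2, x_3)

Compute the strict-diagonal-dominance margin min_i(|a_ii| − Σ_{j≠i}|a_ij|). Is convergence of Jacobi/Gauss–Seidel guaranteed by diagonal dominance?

row 1: |-7| − (4+1) = 2
row 2: |7| − (1+4) = 2
row 3: |5| − (1+1) = 3
minimum over rows = 2 → strictly diagonally dominant (convergence guaranteed)

2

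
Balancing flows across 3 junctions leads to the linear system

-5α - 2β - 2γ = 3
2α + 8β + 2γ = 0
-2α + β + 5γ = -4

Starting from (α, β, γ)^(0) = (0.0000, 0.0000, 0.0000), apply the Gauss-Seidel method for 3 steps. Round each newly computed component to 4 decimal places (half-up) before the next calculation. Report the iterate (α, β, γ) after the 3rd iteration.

(-0.3470, 0.3262, -1.0040)

Iteration 1:
  α = (3 - (-2)·0.0000 - (-2)·0.0000) / (-5) = -0.6000
  β = (0 - (2)·-0.6000 - (2)·0.0000) / (8) = 0.1500
  γ = (-4 - (-2)·-0.6000 - (1)·0.1500) / (5) = -1.0700
Iteration 2:
  α = (3 - (-2)·0.1500 - (-2)·-1.0700) / (-5) = -0.2320
  β = (0 - (2)·-0.2320 - (2)·-1.0700) / (8) = 0.3255
  γ = (-4 - (-2)·-0.2320 - (1)·0.3255) / (5) = -0.9579
Iteration 3:
  α = (3 - (-2)·0.3255 - (-2)·-0.9579) / (-5) = -0.3470
  β = (0 - (2)·-0.3470 - (2)·-0.9579) / (8) = 0.3262
  γ = (-4 - (-2)·-0.3470 - (1)·0.3262) / (5) = -1.0040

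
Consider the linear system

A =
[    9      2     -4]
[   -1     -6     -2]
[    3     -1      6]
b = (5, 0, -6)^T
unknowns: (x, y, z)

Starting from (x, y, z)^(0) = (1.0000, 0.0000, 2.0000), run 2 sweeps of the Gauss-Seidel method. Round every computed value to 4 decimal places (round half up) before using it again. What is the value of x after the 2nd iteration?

-0.0754

Iteration 1:
  x = (5 - (2)·0.0000 - (-4)·2.0000) / (9) = 1.4444
  y = (0 - (-1)·1.4444 - (-2)·2.0000) / (-6) = -0.9074
  z = (-6 - (3)·1.4444 - (-1)·-0.9074) / (6) = -1.8734
Iteration 2:
  x = (5 - (2)·-0.9074 - (-4)·-1.8734) / (9) = -0.0754
  y = (0 - (-1)·-0.0754 - (-2)·-1.8734) / (-6) = 0.6370
  z = (-6 - (3)·-0.0754 - (-1)·0.6370) / (6) = -0.8561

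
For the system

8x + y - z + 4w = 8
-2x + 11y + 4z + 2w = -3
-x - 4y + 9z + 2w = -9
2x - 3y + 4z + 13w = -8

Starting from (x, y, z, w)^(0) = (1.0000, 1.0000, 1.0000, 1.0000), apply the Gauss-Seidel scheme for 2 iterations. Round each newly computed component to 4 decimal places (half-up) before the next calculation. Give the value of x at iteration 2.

Iteration 1:
  x = (8 - (1)·1.0000 - (-1)·1.0000 - (4)·1.0000) / (8) = 0.5000
  y = (-3 - (-2)·0.5000 - (4)·1.0000 - (2)·1.0000) / (11) = -0.7273
  z = (-9 - (-1)·0.5000 - (-4)·-0.7273 - (2)·1.0000) / (9) = -1.4899
  w = (-8 - (2)·0.5000 - (-3)·-0.7273 - (4)·-1.4899) / (13) = -0.4017
Iteration 2:
  x = (8 - (1)·-0.7273 - (-1)·-1.4899 - (4)·-0.4017) / (8) = 1.1055
  y = (-3 - (-2)·1.1055 - (4)·-1.4899 - (2)·-0.4017) / (11) = 0.5431
  z = (-9 - (-1)·1.1055 - (-4)·0.5431 - (2)·-0.4017) / (9) = -0.5465
  w = (-8 - (2)·1.1055 - (-3)·0.5431 - (4)·-0.5465) / (13) = -0.4920

1.1055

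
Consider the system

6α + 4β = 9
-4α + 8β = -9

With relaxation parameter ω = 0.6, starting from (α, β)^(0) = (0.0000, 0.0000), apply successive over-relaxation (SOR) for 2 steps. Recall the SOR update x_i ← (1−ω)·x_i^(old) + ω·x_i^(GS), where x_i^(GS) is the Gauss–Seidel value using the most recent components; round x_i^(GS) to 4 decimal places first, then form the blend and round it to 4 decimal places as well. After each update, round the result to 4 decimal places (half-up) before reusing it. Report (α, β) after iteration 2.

(1.4220, -0.4104)

Iteration 1:
  α: GS value = (9 - (4)·0.0000) / (6) = 1.5000;  α ← (1−ω)·0.0000 + ω·1.5000 = 0.9000
  β: GS value = (-9 - (-4)·0.9000) / (8) = -0.6750;  β ← (1−ω)·0.0000 + ω·-0.6750 = -0.4050
Iteration 2:
  α: GS value = (9 - (4)·-0.4050) / (6) = 1.7700;  α ← (1−ω)·0.9000 + ω·1.7700 = 1.4220
  β: GS value = (-9 - (-4)·1.4220) / (8) = -0.4140;  β ← (1−ω)·-0.4050 + ω·-0.4140 = -0.4104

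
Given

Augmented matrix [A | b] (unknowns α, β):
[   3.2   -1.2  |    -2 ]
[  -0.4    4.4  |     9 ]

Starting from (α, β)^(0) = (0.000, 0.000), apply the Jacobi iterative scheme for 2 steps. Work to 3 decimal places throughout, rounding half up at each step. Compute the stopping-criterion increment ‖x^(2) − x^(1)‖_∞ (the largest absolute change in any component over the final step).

0.767

Iteration 1:
  α = (-2 - (-1.2)·0.000) / (3.2) = -0.625
  β = (9 - (-0.4)·0.000) / (4.4) = 2.045
Iteration 2:
  α = (-2 - (-1.2)·2.045) / (3.2) = 0.142
  β = (9 - (-0.4)·-0.625) / (4.4) = 1.989
Change: (0.767, -0.056) → max |·| = 0.767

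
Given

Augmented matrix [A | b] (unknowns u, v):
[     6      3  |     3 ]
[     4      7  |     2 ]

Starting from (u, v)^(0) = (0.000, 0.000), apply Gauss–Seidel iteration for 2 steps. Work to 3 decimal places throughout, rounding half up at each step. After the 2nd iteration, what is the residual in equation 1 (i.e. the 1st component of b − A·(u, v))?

Iteration 1:
  u = (3 - (3)·0.000) / (6) = 0.500
  v = (2 - (4)·0.500) / (7) = 0.000
Iteration 2:
  u = (3 - (3)·0.000) / (6) = 0.500
  v = (2 - (4)·0.500) / (7) = 0.000
Residual b − A·x = (0.000, 0.000)

0.000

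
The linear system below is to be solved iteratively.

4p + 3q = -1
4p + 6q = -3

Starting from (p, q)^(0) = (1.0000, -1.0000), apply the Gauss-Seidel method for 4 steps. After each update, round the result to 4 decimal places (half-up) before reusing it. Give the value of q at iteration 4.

Iteration 1:
  p = (-1 - (3)·-1.0000) / (4) = 0.5000
  q = (-3 - (4)·0.5000) / (6) = -0.8333
Iteration 2:
  p = (-1 - (3)·-0.8333) / (4) = 0.3750
  q = (-3 - (4)·0.3750) / (6) = -0.7500
Iteration 3:
  p = (-1 - (3)·-0.7500) / (4) = 0.3125
  q = (-3 - (4)·0.3125) / (6) = -0.7083
Iteration 4:
  p = (-1 - (3)·-0.7083) / (4) = 0.2812
  q = (-3 - (4)·0.2812) / (6) = -0.6875

-0.6875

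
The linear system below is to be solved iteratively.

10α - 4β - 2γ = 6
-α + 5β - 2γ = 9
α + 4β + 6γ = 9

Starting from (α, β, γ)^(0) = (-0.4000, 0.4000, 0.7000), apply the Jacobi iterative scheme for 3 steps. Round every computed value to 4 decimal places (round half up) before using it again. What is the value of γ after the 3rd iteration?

Iteration 1:
  α = (6 - (-4)·0.4000 - (-2)·0.7000) / (10) = 0.9000
  β = (9 - (-1)·-0.4000 - (-2)·0.7000) / (5) = 2.0000
  γ = (9 - (1)·-0.4000 - (4)·0.4000) / (6) = 1.3000
Iteration 2:
  α = (6 - (-4)·2.0000 - (-2)·1.3000) / (10) = 1.6600
  β = (9 - (-1)·0.9000 - (-2)·1.3000) / (5) = 2.5000
  γ = (9 - (1)·0.9000 - (4)·2.0000) / (6) = 0.0167
Iteration 3:
  α = (6 - (-4)·2.5000 - (-2)·0.0167) / (10) = 1.6033
  β = (9 - (-1)·1.6600 - (-2)·0.0167) / (5) = 2.1387
  γ = (9 - (1)·1.6600 - (4)·2.5000) / (6) = -0.4433

-0.4433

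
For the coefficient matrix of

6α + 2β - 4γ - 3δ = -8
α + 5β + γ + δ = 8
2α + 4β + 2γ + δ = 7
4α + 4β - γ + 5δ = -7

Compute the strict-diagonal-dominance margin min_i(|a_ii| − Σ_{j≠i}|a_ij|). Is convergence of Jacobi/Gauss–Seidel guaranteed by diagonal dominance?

-5

row 1: |6| − (2+4+3) = -3
row 2: |5| − (1+1+1) = 2
row 3: |2| − (2+4+1) = -5
row 4: |5| − (4+4+1) = -4
minimum over rows = -5 → not strictly diagonally dominant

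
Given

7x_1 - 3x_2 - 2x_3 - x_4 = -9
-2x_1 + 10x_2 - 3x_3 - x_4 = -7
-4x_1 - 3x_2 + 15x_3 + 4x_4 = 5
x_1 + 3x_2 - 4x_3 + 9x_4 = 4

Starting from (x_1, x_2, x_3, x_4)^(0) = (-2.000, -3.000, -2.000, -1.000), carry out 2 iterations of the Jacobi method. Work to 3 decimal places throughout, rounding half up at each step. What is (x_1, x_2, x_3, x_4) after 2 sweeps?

Iteration 1:
  x_1 = (-9 - (-3)·-3.000 - (-2)·-2.000 - (-1)·-1.000) / (7) = -3.286
  x_2 = (-7 - (-2)·-2.000 - (-3)·-2.000 - (-1)·-1.000) / (10) = -1.800
  x_3 = (5 - (-4)·-2.000 - (-3)·-3.000 - (4)·-1.000) / (15) = -0.533
  x_4 = (4 - (1)·-2.000 - (3)·-3.000 - (-4)·-2.000) / (9) = 0.778
Iteration 2:
  x_1 = (-9 - (-3)·-1.800 - (-2)·-0.533 - (-1)·0.778) / (7) = -2.098
  x_2 = (-7 - (-2)·-3.286 - (-3)·-0.533 - (-1)·0.778) / (10) = -1.439
  x_3 = (5 - (-4)·-3.286 - (-3)·-1.800 - (4)·0.778) / (15) = -1.110
  x_4 = (4 - (1)·-3.286 - (3)·-1.800 - (-4)·-0.533) / (9) = 1.173

(-2.098, -1.439, -1.110, 1.173)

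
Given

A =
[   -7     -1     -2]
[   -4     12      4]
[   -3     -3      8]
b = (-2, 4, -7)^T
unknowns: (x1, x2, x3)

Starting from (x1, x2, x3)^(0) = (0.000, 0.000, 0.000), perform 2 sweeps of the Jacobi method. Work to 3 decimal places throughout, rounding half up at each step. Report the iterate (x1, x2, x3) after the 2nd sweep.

(0.488, 0.720, -0.643)

Iteration 1:
  x1 = (-2 - (-1)·0.000 - (-2)·0.000) / (-7) = 0.286
  x2 = (4 - (-4)·0.000 - (4)·0.000) / (12) = 0.333
  x3 = (-7 - (-3)·0.000 - (-3)·0.000) / (8) = -0.875
Iteration 2:
  x1 = (-2 - (-1)·0.333 - (-2)·-0.875) / (-7) = 0.488
  x2 = (4 - (-4)·0.286 - (4)·-0.875) / (12) = 0.720
  x3 = (-7 - (-3)·0.286 - (-3)·0.333) / (8) = -0.643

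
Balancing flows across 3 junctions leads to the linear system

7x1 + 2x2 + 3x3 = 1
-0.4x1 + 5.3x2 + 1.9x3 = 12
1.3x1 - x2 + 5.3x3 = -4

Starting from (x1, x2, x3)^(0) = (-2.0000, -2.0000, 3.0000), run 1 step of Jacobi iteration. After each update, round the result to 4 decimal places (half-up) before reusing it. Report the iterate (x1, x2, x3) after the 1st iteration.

(-0.5714, 1.0377, -0.6415)

Iteration 1:
  x1 = (1 - (2)·-2.0000 - (3)·3.0000) / (7) = -0.5714
  x2 = (12 - (-0.4)·-2.0000 - (1.9)·3.0000) / (5.3) = 1.0377
  x3 = (-4 - (1.3)·-2.0000 - (-1)·-2.0000) / (5.3) = -0.6415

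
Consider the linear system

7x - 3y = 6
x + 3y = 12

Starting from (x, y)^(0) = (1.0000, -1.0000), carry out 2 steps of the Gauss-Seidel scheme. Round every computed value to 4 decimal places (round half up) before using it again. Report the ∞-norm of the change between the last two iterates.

Iteration 1:
  x = (6 - (-3)·-1.0000) / (7) = 0.4286
  y = (12 - (1)·0.4286) / (3) = 3.8571
Iteration 2:
  x = (6 - (-3)·3.8571) / (7) = 2.5102
  y = (12 - (1)·2.5102) / (3) = 3.1633
Change: (2.0816, -0.6938) → max |·| = 2.0816

2.0816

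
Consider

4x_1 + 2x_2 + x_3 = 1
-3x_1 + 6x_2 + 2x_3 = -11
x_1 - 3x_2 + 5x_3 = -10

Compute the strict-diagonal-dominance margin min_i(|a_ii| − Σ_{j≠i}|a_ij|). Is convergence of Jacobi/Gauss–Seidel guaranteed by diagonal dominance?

1

row 1: |4| − (2+1) = 1
row 2: |6| − (3+2) = 1
row 3: |5| − (1+3) = 1
minimum over rows = 1 → strictly diagonally dominant (convergence guaranteed)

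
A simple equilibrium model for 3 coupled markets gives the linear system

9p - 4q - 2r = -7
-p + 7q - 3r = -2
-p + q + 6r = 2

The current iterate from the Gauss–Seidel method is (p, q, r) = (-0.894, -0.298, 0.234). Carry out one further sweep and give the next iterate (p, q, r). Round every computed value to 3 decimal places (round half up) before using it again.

One sweep:
  p = (-7 - (-4)·-0.298 - (-2)·0.234) / (9) = -0.858
  q = (-2 - (-1)·-0.858 - (-3)·0.234) / (7) = -0.308
  r = (2 - (-1)·-0.858 - (1)·-0.308) / (6) = 0.242

(-0.858, -0.308, 0.242)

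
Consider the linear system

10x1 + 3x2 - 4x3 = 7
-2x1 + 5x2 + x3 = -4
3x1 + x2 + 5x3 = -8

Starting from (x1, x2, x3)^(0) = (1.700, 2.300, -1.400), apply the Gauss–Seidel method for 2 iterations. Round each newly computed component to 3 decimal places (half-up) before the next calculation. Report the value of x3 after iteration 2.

-1.807

Iteration 1:
  x1 = (7 - (3)·2.300 - (-4)·-1.400) / (10) = -0.550
  x2 = (-4 - (-2)·-0.550 - (1)·-1.400) / (5) = -0.740
  x3 = (-8 - (3)·-0.550 - (1)·-0.740) / (5) = -1.122
Iteration 2:
  x1 = (7 - (3)·-0.740 - (-4)·-1.122) / (10) = 0.473
  x2 = (-4 - (-2)·0.473 - (1)·-1.122) / (5) = -0.386
  x3 = (-8 - (3)·0.473 - (1)·-0.386) / (5) = -1.807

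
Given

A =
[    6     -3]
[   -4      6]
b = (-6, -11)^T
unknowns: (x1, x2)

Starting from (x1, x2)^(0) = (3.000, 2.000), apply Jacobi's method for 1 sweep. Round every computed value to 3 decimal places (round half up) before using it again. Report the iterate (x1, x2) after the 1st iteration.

(0.000, 0.167)

Iteration 1:
  x1 = (-6 - (-3)·2.000) / (6) = 0.000
  x2 = (-11 - (-4)·3.000) / (6) = 0.167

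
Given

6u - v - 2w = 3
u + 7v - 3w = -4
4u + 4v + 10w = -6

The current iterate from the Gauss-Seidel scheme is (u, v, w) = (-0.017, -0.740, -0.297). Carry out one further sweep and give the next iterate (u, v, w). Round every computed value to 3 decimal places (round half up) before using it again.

One sweep:
  u = (3 - (-1)·-0.740 - (-2)·-0.297) / (6) = 0.278
  v = (-4 - (1)·0.278 - (-3)·-0.297) / (7) = -0.738
  w = (-6 - (4)·0.278 - (4)·-0.738) / (10) = -0.416

(0.278, -0.738, -0.416)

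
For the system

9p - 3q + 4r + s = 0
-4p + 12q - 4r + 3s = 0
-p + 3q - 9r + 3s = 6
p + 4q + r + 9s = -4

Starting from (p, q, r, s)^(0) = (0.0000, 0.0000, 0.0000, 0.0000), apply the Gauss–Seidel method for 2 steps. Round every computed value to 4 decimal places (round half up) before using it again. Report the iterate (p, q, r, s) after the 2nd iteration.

(0.3375, -0.0171, -0.8333, -0.3818)

Iteration 1:
  p = (0 - (-3)·0.0000 - (4)·0.0000 - (1)·0.0000) / (9) = 0.0000
  q = (0 - (-4)·0.0000 - (-4)·0.0000 - (3)·0.0000) / (12) = 0.0000
  r = (6 - (-1)·0.0000 - (3)·0.0000 - (3)·0.0000) / (-9) = -0.6667
  s = (-4 - (1)·0.0000 - (4)·0.0000 - (1)·-0.6667) / (9) = -0.3704
Iteration 2:
  p = (0 - (-3)·0.0000 - (4)·-0.6667 - (1)·-0.3704) / (9) = 0.3375
  q = (0 - (-4)·0.3375 - (-4)·-0.6667 - (3)·-0.3704) / (12) = -0.0171
  r = (6 - (-1)·0.3375 - (3)·-0.0171 - (3)·-0.3704) / (-9) = -0.8333
  s = (-4 - (1)·0.3375 - (4)·-0.0171 - (1)·-0.8333) / (9) = -0.3818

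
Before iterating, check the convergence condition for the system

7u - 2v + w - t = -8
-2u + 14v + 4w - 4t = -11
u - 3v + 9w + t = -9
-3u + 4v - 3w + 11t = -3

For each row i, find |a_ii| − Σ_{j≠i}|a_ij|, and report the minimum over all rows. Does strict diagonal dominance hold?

1

row 1: |7| − (2+1+1) = 3
row 2: |14| − (2+4+4) = 4
row 3: |9| − (1+3+1) = 4
row 4: |11| − (3+4+3) = 1
minimum over rows = 1 → strictly diagonally dominant (convergence guaranteed)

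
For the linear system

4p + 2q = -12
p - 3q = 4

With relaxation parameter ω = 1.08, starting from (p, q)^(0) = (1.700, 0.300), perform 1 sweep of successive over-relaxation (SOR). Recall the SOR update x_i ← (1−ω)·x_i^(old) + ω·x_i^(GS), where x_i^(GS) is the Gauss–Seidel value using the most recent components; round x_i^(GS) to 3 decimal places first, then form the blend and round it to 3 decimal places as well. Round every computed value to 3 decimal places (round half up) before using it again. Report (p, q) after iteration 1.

(-3.538, -2.738)

Iteration 1:
  p: GS value = (-12 - (2)·0.300) / (4) = -3.150;  p ← (1−ω)·1.700 + ω·-3.150 = -3.538
  q: GS value = (4 - (1)·-3.538) / (-3) = -2.513;  q ← (1−ω)·0.300 + ω·-2.513 = -2.738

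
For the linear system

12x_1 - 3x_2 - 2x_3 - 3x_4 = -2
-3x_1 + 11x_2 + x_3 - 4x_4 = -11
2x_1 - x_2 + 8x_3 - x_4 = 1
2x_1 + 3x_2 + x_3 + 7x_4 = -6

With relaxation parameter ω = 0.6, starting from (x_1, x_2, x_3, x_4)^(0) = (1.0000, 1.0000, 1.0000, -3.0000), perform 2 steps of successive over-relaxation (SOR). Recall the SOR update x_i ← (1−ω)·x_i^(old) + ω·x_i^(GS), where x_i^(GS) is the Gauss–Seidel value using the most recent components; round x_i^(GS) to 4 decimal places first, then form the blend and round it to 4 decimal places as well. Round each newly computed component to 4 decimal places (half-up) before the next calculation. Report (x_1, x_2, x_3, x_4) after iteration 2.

(-0.4045, -1.3633, -0.0131, -0.6998)

Iteration 1:
  x_1: GS value = (-2 - (-3)·1.0000 - (-2)·1.0000 - (-3)·-3.0000) / (12) = -0.5000;  x_1 ← (1−ω)·1.0000 + ω·-0.5000 = 0.1000
  x_2: GS value = (-11 - (-3)·0.1000 - (1)·1.0000 - (-4)·-3.0000) / (11) = -2.1545;  x_2 ← (1−ω)·1.0000 + ω·-2.1545 = -0.8927
  x_3: GS value = (1 - (2)·0.1000 - (-1)·-0.8927 - (-1)·-3.0000) / (8) = -0.3866;  x_3 ← (1−ω)·1.0000 + ω·-0.3866 = 0.1680
  x_4: GS value = (-6 - (2)·0.1000 - (3)·-0.8927 - (1)·0.1680) / (7) = -0.5271;  x_4 ← (1−ω)·-3.0000 + ω·-0.5271 = -1.5163
Iteration 2:
  x_1: GS value = (-2 - (-3)·-0.8927 - (-2)·0.1680 - (-3)·-1.5163) / (12) = -0.7409;  x_1 ← (1−ω)·0.1000 + ω·-0.7409 = -0.4045
  x_2: GS value = (-11 - (-3)·-0.4045 - (1)·0.1680 - (-4)·-1.5163) / (11) = -1.6770;  x_2 ← (1−ω)·-0.8927 + ω·-1.6770 = -1.3633
  x_3: GS value = (1 - (2)·-0.4045 - (-1)·-1.3633 - (-1)·-1.5163) / (8) = -0.1338;  x_3 ← (1−ω)·0.1680 + ω·-0.1338 = -0.0131
  x_4: GS value = (-6 - (2)·-0.4045 - (3)·-1.3633 - (1)·-0.0131) / (7) = -0.1554;  x_4 ← (1−ω)·-1.5163 + ω·-0.1554 = -0.6998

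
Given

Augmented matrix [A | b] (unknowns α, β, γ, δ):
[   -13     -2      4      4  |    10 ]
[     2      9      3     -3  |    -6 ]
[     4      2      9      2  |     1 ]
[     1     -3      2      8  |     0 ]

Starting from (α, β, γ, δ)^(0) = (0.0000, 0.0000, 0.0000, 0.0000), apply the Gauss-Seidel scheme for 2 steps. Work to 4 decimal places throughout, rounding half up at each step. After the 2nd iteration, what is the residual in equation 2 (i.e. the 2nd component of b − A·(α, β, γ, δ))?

Iteration 1:
  α = (10 - (-2)·0.0000 - (4)·0.0000 - (4)·0.0000) / (-13) = -0.7692
  β = (-6 - (2)·-0.7692 - (3)·0.0000 - (-3)·0.0000) / (9) = -0.4957
  γ = (1 - (4)·-0.7692 - (2)·-0.4957 - (2)·0.0000) / (9) = 0.5631
  δ = (0 - (1)·-0.7692 - (-3)·-0.4957 - (2)·0.5631) / (8) = -0.2305
Iteration 2:
  α = (10 - (-2)·-0.4957 - (4)·0.5631 - (4)·-0.2305) / (-13) = -0.5906
  β = (-6 - (2)·-0.5906 - (3)·0.5631 - (-3)·-0.2305) / (9) = -0.8000
  γ = (1 - (4)·-0.5906 - (2)·-0.8000 - (2)·-0.2305) / (9) = 0.6026
  δ = (0 - (1)·-0.5906 - (-3)·-0.8000 - (2)·0.6026) / (8) = -0.3768
Residual b − A·x = (-0.1810, -0.5570, 0.2926, -0.0002)

-0.5570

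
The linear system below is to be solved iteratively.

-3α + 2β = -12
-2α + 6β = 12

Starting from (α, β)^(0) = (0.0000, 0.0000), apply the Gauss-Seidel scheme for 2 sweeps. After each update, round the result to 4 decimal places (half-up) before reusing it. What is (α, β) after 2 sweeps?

Iteration 1:
  α = (-12 - (2)·0.0000) / (-3) = 4.0000
  β = (12 - (-2)·4.0000) / (6) = 3.3333
Iteration 2:
  α = (-12 - (2)·3.3333) / (-3) = 6.2222
  β = (12 - (-2)·6.2222) / (6) = 4.0741

(6.2222, 4.0741)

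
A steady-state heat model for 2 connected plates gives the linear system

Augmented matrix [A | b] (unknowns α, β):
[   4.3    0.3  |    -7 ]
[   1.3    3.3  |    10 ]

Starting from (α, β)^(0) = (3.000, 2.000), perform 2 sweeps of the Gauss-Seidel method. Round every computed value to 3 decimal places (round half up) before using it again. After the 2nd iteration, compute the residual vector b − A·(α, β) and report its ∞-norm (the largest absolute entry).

Iteration 1:
  α = (-7 - (0.3)·2.000) / (4.3) = -1.767
  β = (10 - (1.3)·-1.767) / (3.3) = 3.726
Iteration 2:
  α = (-7 - (0.3)·3.726) / (4.3) = -1.888
  β = (10 - (1.3)·-1.888) / (3.3) = 3.774
Residual b − A·x = (-0.014, 0.000); ∞-norm = 0.014

0.014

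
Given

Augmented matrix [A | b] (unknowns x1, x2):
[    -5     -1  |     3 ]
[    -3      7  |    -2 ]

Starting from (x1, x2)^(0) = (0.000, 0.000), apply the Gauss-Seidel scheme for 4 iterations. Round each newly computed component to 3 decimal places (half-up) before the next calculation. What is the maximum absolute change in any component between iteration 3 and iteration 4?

Iteration 1:
  x1 = (3 - (-1)·0.000) / (-5) = -0.600
  x2 = (-2 - (-3)·-0.600) / (7) = -0.543
Iteration 2:
  x1 = (3 - (-1)·-0.543) / (-5) = -0.491
  x2 = (-2 - (-3)·-0.491) / (7) = -0.496
Iteration 3:
  x1 = (3 - (-1)·-0.496) / (-5) = -0.501
  x2 = (-2 - (-3)·-0.501) / (7) = -0.500
Iteration 4:
  x1 = (3 - (-1)·-0.500) / (-5) = -0.500
  x2 = (-2 - (-3)·-0.500) / (7) = -0.500
Change: (0.001, 0.000) → max |·| = 0.001

0.001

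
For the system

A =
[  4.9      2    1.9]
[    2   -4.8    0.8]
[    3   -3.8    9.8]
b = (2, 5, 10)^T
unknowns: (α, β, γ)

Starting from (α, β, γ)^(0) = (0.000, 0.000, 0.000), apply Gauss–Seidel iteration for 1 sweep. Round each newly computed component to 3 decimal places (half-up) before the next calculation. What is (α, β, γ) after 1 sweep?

Iteration 1:
  α = (2 - (2)·0.000 - (1.9)·0.000) / (4.9) = 0.408
  β = (5 - (2)·0.408 - (0.8)·0.000) / (-4.8) = -0.872
  γ = (10 - (3)·0.408 - (-3.8)·-0.872) / (9.8) = 0.557

(0.408, -0.872, 0.557)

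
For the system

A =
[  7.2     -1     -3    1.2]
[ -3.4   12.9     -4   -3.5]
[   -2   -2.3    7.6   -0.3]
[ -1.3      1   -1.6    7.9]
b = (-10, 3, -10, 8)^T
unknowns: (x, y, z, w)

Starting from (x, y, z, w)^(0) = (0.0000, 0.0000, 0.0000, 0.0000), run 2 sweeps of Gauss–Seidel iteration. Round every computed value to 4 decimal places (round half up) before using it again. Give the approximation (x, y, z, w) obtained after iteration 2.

Iteration 1:
  x = (-10 - (-1)·0.0000 - (-3)·0.0000 - (1.2)·0.0000) / (7.2) = -1.3889
  y = (3 - (-3.4)·-1.3889 - (-4)·0.0000 - (-3.5)·0.0000) / (12.9) = -0.1335
  z = (-10 - (-2)·-1.3889 - (-2.3)·-0.1335 - (-0.3)·0.0000) / (7.6) = -1.7217
  w = (8 - (-1.3)·-1.3889 - (1)·-0.1335 - (-1.6)·-1.7217) / (7.9) = 0.4523
Iteration 2:
  x = (-10 - (-1)·-0.1335 - (-3)·-1.7217 - (1.2)·0.4523) / (7.2) = -2.2002
  y = (3 - (-3.4)·-2.2002 - (-4)·-1.7217 - (-3.5)·0.4523) / (12.9) = -0.7585
  z = (-10 - (-2)·-2.2002 - (-2.3)·-0.7585 - (-0.3)·0.4523) / (7.6) = -2.1065
  w = (8 - (-1.3)·-2.2002 - (1)·-0.7585 - (-1.6)·-2.1065) / (7.9) = 0.3200

(-2.2002, -0.7585, -2.1065, 0.3200)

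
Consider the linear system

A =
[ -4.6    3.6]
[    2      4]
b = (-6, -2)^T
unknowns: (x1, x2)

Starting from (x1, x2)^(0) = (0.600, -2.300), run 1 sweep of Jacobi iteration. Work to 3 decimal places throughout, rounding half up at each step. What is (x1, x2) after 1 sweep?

(-0.496, -0.800)

Iteration 1:
  x1 = (-6 - (3.6)·-2.300) / (-4.6) = -0.496
  x2 = (-2 - (2)·0.600) / (4) = -0.800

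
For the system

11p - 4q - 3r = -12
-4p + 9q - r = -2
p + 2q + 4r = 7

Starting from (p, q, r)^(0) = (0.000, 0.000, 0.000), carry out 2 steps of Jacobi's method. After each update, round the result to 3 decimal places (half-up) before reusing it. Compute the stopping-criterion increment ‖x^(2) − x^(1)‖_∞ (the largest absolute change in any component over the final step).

Iteration 1:
  p = (-12 - (-4)·0.000 - (-3)·0.000) / (11) = -1.091
  q = (-2 - (-4)·0.000 - (-1)·0.000) / (9) = -0.222
  r = (7 - (1)·0.000 - (2)·0.000) / (4) = 1.750
Iteration 2:
  p = (-12 - (-4)·-0.222 - (-3)·1.750) / (11) = -0.694
  q = (-2 - (-4)·-1.091 - (-1)·1.750) / (9) = -0.513
  r = (7 - (1)·-1.091 - (2)·-0.222) / (4) = 2.134
Change: (0.397, -0.291, 0.384) → max |·| = 0.397

0.397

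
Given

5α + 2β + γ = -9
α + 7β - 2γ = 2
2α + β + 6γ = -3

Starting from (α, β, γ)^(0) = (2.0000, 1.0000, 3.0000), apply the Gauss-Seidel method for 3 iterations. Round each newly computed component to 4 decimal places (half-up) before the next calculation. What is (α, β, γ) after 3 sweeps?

(-2.1152, 0.6459, 0.0974)

Iteration 1:
  α = (-9 - (2)·1.0000 - (1)·3.0000) / (5) = -2.8000
  β = (2 - (1)·-2.8000 - (-2)·3.0000) / (7) = 1.5429
  γ = (-3 - (2)·-2.8000 - (1)·1.5429) / (6) = 0.1762
Iteration 2:
  α = (-9 - (2)·1.5429 - (1)·0.1762) / (5) = -2.4524
  β = (2 - (1)·-2.4524 - (-2)·0.1762) / (7) = 0.6864
  γ = (-3 - (2)·-2.4524 - (1)·0.6864) / (6) = 0.2031
Iteration 3:
  α = (-9 - (2)·0.6864 - (1)·0.2031) / (5) = -2.1152
  β = (2 - (1)·-2.1152 - (-2)·0.2031) / (7) = 0.6459
  γ = (-3 - (2)·-2.1152 - (1)·0.6459) / (6) = 0.0974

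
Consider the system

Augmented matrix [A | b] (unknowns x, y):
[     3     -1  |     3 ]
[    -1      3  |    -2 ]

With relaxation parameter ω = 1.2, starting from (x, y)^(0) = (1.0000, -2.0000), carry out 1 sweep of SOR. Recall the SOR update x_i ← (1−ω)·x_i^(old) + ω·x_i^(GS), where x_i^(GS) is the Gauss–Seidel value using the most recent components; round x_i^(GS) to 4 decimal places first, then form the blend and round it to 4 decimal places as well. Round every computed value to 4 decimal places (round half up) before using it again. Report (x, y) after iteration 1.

Iteration 1:
  x: GS value = (3 - (-1)·-2.0000) / (3) = 0.3333;  x ← (1−ω)·1.0000 + ω·0.3333 = 0.2000
  y: GS value = (-2 - (-1)·0.2000) / (3) = -0.6000;  y ← (1−ω)·-2.0000 + ω·-0.6000 = -0.3200

(0.2000, -0.3200)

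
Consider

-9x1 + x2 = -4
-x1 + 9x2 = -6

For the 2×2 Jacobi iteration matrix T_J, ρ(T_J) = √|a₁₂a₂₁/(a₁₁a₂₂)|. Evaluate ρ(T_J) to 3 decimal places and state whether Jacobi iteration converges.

0.111

a₁₂a₂₁/(a₁₁a₂₂) = (1)·(-1) / ((-9)·(9)) = 0.012346
ρ = √|0.012346| = √0.012346 = 0.111
ρ < 1, so Jacobi converges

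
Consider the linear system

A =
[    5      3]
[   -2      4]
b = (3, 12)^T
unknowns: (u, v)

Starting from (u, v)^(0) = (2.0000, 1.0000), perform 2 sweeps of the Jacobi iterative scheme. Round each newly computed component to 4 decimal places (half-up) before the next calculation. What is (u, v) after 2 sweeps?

Iteration 1:
  u = (3 - (3)·1.0000) / (5) = 0.0000
  v = (12 - (-2)·2.0000) / (4) = 4.0000
Iteration 2:
  u = (3 - (3)·4.0000) / (5) = -1.8000
  v = (12 - (-2)·0.0000) / (4) = 3.0000

(-1.8000, 3.0000)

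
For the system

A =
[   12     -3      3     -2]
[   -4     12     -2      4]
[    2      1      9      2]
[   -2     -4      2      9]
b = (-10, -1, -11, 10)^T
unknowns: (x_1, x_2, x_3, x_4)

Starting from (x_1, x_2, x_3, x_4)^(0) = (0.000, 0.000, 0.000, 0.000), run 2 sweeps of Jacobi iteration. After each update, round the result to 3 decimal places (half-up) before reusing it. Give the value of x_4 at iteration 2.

Iteration 1:
  x_1 = (-10 - (-3)·0.000 - (3)·0.000 - (-2)·0.000) / (12) = -0.833
  x_2 = (-1 - (-4)·0.000 - (-2)·0.000 - (4)·0.000) / (12) = -0.083
  x_3 = (-11 - (2)·0.000 - (1)·0.000 - (2)·0.000) / (9) = -1.222
  x_4 = (10 - (-2)·0.000 - (-4)·0.000 - (2)·0.000) / (9) = 1.111
Iteration 2:
  x_1 = (-10 - (-3)·-0.083 - (3)·-1.222 - (-2)·1.111) / (12) = -0.363
  x_2 = (-1 - (-4)·-0.833 - (-2)·-1.222 - (4)·1.111) / (12) = -0.935
  x_3 = (-11 - (2)·-0.833 - (1)·-0.083 - (2)·1.111) / (9) = -1.275
  x_4 = (10 - (-2)·-0.833 - (-4)·-0.083 - (2)·-1.222) / (9) = 1.161

1.161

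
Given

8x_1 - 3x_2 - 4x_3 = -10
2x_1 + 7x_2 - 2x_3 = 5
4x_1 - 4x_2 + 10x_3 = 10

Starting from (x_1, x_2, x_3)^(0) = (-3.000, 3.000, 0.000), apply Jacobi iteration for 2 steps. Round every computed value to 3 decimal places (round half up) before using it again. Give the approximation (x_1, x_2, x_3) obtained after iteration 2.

(1.039, 1.721, 1.678)

Iteration 1:
  x_1 = (-10 - (-3)·3.000 - (-4)·0.000) / (8) = -0.125
  x_2 = (5 - (2)·-3.000 - (-2)·0.000) / (7) = 1.571
  x_3 = (10 - (4)·-3.000 - (-4)·3.000) / (10) = 3.400
Iteration 2:
  x_1 = (-10 - (-3)·1.571 - (-4)·3.400) / (8) = 1.039
  x_2 = (5 - (2)·-0.125 - (-2)·3.400) / (7) = 1.721
  x_3 = (10 - (4)·-0.125 - (-4)·1.571) / (10) = 1.678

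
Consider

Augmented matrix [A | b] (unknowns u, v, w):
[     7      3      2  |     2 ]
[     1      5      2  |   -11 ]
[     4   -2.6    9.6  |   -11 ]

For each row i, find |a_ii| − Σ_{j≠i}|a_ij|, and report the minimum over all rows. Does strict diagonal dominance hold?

2

row 1: |7| − (3+2) = 2
row 2: |5| − (1+2) = 2
row 3: |9.6| − (4+2.6) = 3
minimum over rows = 2 → strictly diagonally dominant (convergence guaranteed)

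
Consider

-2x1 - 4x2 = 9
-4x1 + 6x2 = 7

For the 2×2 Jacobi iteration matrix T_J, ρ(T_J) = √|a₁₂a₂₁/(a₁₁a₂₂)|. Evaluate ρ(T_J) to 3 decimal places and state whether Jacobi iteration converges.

a₁₂a₂₁/(a₁₁a₂₂) = (-4)·(-4) / ((-2)·(6)) = -1.333333
ρ = √|-1.333333| = √1.333333 = 1.155
ρ > 1, so Jacobi diverges

1.155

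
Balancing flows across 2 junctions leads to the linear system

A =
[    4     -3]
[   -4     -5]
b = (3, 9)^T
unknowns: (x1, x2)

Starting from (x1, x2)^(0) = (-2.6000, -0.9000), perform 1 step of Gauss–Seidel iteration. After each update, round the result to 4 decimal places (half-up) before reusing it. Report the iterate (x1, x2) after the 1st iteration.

(0.0750, -1.8600)

Iteration 1:
  x1 = (3 - (-3)·-0.9000) / (4) = 0.0750
  x2 = (9 - (-4)·0.0750) / (-5) = -1.8600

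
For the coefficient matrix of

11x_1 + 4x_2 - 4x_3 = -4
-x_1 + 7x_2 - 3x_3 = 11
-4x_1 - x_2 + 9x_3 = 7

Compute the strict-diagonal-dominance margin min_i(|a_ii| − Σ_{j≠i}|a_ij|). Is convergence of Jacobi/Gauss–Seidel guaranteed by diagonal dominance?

3

row 1: |11| − (4+4) = 3
row 2: |7| − (1+3) = 3
row 3: |9| − (4+1) = 4
minimum over rows = 3 → strictly diagonally dominant (convergence guaranteed)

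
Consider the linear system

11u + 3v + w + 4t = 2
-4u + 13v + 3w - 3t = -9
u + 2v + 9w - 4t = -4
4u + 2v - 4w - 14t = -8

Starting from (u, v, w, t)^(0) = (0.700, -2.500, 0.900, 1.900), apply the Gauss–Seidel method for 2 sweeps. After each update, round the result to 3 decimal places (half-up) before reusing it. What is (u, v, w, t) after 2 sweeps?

(0.112, -0.678, -0.130, 0.544)

Iteration 1:
  u = (2 - (3)·-2.500 - (1)·0.900 - (4)·1.900) / (11) = 0.091
  v = (-9 - (-4)·0.091 - (3)·0.900 - (-3)·1.900) / (13) = -0.434
  w = (-4 - (1)·0.091 - (2)·-0.434 - (-4)·1.900) / (9) = 0.486
  t = (-8 - (4)·0.091 - (2)·-0.434 - (-4)·0.486) / (-14) = 0.397
Iteration 2:
  u = (2 - (3)·-0.434 - (1)·0.486 - (4)·0.397) / (11) = 0.112
  v = (-9 - (-4)·0.112 - (3)·0.486 - (-3)·0.397) / (13) = -0.678
  w = (-4 - (1)·0.112 - (2)·-0.678 - (-4)·0.397) / (9) = -0.130
  t = (-8 - (4)·0.112 - (2)·-0.678 - (-4)·-0.130) / (-14) = 0.544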